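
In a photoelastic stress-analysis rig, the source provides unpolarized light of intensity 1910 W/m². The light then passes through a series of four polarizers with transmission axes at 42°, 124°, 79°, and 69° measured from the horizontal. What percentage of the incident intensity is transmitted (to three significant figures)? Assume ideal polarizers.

≈ 0.470%

Unpolarized light through the first polarizer → I₁ = 1910 W/m²/2 = 955 W/m², polarized at 42°.
I₂ = I₁ · cos²(82°) = 955 · 0.01937 = 18.5 W/m².
I₃ = I₂ · cos²(45°) = 18.5 · 0.5 = 9.249 W/m².
I₄ = I₃ · cos²(10°) = 9.249 · 0.9698 = 8.97 W/m².
That is 0.4696% of the incident intensity.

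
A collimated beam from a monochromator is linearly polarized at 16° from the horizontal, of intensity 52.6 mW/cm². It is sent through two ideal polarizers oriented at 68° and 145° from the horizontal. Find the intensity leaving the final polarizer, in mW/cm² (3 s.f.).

I ≈ 1.01 mW/cm²

By Malus's law, I₁ = 52.6 mW/cm² · cos²(52°) = 19.94 mW/cm².
I₂ = I₁ · cos²(77°) = 19.94 · 0.0506 = 1.009 mW/cm².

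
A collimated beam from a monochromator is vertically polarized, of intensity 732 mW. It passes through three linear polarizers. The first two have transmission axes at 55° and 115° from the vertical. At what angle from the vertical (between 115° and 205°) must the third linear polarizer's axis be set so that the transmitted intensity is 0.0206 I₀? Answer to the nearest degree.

θ ≈ 175°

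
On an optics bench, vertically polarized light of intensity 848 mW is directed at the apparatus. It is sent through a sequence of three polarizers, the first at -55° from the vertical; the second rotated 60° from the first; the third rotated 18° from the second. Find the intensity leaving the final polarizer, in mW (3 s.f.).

I ≈ 63.1 mW

I₁ = 848 mW · cos²(55°) = 279 mW.
I₂ = I₁ · cos²(60°) = 279 · 0.25 = 69.75 mW.
I₃ = I₂ · cos²(18°) = 69.75 · 0.9045 = 63.09 mW.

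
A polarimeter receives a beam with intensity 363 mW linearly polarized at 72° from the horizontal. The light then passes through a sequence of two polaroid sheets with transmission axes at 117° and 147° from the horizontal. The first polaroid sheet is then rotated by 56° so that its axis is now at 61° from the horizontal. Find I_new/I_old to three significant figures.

I_new/I_old ≈ 0.0125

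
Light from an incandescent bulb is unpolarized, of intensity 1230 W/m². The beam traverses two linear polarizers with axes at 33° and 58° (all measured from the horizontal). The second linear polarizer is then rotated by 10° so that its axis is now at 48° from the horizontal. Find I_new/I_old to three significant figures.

I_new/I_old ≈ 1.14

Before rotation:
Unpolarized light through the first polarizer → I₁ = ½ I₀, now polarized at 33°.
I₂ = I₁ cos²(58° − 33°) = 0.5 I₀ · cos²(25°) = 0.4107 I₀.
After rotation:
Unpolarized light through the first polarizer → I₁ = ½ I₀, now polarized at 33°.
I₂ = I₁ cos²(48° − 33°) = 0.5 I₀ · cos²(15°) = 0.4665 I₀.
Ratio = 0.4665 / 0.4107 = 1.136.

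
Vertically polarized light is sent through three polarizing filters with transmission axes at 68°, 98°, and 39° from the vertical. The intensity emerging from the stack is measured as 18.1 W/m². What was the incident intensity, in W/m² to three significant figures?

I₀ ≈ 648 W/m²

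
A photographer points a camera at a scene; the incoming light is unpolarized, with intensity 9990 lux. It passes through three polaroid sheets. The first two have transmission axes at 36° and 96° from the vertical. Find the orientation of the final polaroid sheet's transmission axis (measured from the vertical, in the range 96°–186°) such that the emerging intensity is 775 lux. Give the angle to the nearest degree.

Unpolarized light through the first polarizer → I₁ = ½ I₀, now polarized at 36°.
I₂ = I₁ cos²(96° − 36°) = 0.5 I₀ · cos²(60°) = 0.125 I₀.
Target fraction: 775 / 9990 lux = 0.07758 of I₀.
Need I₃/I₀ = 0.07758, so cos²(θ − 96°) = 0.07758 / 0.125 = 0.6206.
θ − 96° = arccos(√0.6206) = 38.0°, giving θ ≈ 96 + 38.0 = 134.0°.

θ ≈ 134°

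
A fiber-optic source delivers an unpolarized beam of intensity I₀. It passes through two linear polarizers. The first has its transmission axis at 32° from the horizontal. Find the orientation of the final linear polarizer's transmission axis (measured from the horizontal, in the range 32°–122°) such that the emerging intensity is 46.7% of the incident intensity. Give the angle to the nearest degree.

Unpolarized light through the first polarizer → I₁ = ½ I₀, now polarized at 32°.
Need I₂/I₀ = 0.467, so cos²(θ − 32°) = 0.467 / 0.5 = 0.934.
θ − 32° = arccos(√0.934) = 14.9°, giving θ ≈ 32 + 14.9 = 46.9°.

θ ≈ 47°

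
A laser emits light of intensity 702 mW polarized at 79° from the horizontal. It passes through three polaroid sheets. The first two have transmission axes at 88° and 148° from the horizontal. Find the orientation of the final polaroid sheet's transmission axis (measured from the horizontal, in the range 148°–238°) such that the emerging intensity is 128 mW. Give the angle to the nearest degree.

I₁ = I₀ cos²(88° − 79°) = I₀ cos²(9°) = 0.9755 I₀.
I₂ = I₁ cos²(148° − 88°) = 0.9755 I₀ · cos²(60°) = 0.2439 I₀.
Target fraction: 128 / 702 mW = 0.1823 of I₀.
Need I₃/I₀ = 0.1823, so cos²(θ − 148°) = 0.1823 / 0.2439 = 0.7476.
θ − 148° = arccos(√0.7476) = 30.2°, giving θ ≈ 148 + 30.2 = 178.2°.

θ ≈ 178°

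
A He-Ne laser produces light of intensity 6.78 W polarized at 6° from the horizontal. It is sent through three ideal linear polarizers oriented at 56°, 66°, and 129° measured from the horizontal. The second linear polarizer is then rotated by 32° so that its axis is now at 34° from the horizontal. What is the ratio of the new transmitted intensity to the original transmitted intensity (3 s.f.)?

I_new/I_old ≈ 0.0327

Before rotation:
By Malus's law, I₁ = I₀ cos²(56° − 6°) = I₀ cos²(50°) = 0.4132 I₀.
I₂ = I₁ cos²(66° − 56°) = 0.4132 I₀ · cos²(10°) = 0.4007 I₀.
I₃ = I₂ cos²(129° − 66°) = 0.4007 I₀ · cos²(63°) = 0.08259 I₀.
After rotation:
I₁ = I₀ cos²(56° − 6°) = I₀ cos²(50°) = 0.4132 I₀.
I₂ = I₁ cos²(34° − 56°) = 0.4132 I₀ · cos²(22°) = 0.3552 I₀.
Angle between axes 2 and 3: 85°. I₃ = 0.3552 I₀ · cos²(85°) = 0.002698 I₀.
Ratio = 0.002698 / 0.08259 = 0.03267.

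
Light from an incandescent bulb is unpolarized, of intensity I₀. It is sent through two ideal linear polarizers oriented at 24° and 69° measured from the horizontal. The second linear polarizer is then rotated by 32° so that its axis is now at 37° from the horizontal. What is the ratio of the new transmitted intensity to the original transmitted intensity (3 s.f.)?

Before rotation:
Unpolarized light through the first polarizer → I₁ = ½ I₀, now polarized at 24°.
I₂ = I₁ cos²(69° − 24°) = 0.5 I₀ · cos²(45°) = 0.25 I₀.
After rotation:
Unpolarized light through the first polarizer → I₁ = ½ I₀, now polarized at 24°.
I₂ = I₁ cos²(37° − 24°) = 0.5 I₀ · cos²(13°) = 0.4747 I₀.
Ratio = 0.4747 / 0.25 = 1.899.

I_new/I_old ≈ 1.90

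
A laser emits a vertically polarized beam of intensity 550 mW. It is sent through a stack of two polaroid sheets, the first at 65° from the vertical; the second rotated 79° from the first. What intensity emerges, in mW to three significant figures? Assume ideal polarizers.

By Malus's law, I₁ = 550 mW · cos²(65°) = 98.23 mW.
I₂ = I₁ · cos²(79°) = 98.23 · 0.03641 = 3.576 mW.

I ≈ 3.58 mW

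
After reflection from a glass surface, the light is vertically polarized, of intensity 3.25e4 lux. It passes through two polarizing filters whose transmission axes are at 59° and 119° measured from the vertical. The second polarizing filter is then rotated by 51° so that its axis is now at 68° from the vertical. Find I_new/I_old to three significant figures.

I_new/I_old ≈ 3.90

Before rotation:
I₁ = I₀ cos²(59° − 0°) = I₀ cos²(59°) = 0.2653 I₀.
I₂ = I₁ cos²(119° − 59°) = 0.2653 I₀ · cos²(60°) = 0.06632 I₀.
After rotation:
I₁ = I₀ cos²(59° − 0°) = I₀ cos²(59°) = 0.2653 I₀.
I₂ = I₁ cos²(68° − 59°) = 0.2653 I₀ · cos²(9°) = 0.2588 I₀.
Ratio = 0.2588 / 0.06632 = 3.902.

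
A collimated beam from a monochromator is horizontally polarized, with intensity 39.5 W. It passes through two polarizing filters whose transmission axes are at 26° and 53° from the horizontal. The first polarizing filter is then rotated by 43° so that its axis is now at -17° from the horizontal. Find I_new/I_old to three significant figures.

Before rotation:
By Malus's law, I₁ = I₀ cos²(26° − 0°) = I₀ cos²(26°) = 0.8078 I₀.
I₂ = I₁ cos²(53° − 26°) = 0.8078 I₀ · cos²(27°) = 0.6413 I₀.
After rotation:
I₁ = I₀ cos²(-17° − 0°) = I₀ cos²(17°) = 0.9145 I₀.
I₂ = I₁ cos²(53° + 17°) = 0.9145 I₀ · cos²(70°) = 0.107 I₀.
Ratio = 0.107 / 0.6413 = 0.1668.

I_new/I_old ≈ 0.167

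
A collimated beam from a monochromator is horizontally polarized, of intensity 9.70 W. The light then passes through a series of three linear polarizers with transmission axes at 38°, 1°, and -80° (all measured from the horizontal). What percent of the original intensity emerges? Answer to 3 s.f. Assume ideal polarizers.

I₁ = 9.70 W · cos²(38°) = 6.023 W.
I₂ = I₁ · cos²(37°) = 6.023 · 0.6378 = 3.842 W.
I₃ = I₂ · cos²(81°) = 3.842 · 0.02447 = 0.09402 W.
That is 0.9692% of the incident intensity.

≈ 0.969%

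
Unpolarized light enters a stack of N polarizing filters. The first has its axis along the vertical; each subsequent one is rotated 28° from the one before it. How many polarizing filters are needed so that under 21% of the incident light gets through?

First polarizer halves the unpolarized light: factor 1/2.
Each further stage multiplies by cos²(28°) = 0.7796.
After N polarizers: T = 0.5·0.7796^(N−1). Require T < 0.21 ⇒ N−1 > ln(0.21/0.5)/ln(0.7796) = 3.48, so N−1 ≥ 4 and N = 5.
Check: N=5 gives T = 0.1847 < 0.21; N=4 gives T = 0.2369.

N = 5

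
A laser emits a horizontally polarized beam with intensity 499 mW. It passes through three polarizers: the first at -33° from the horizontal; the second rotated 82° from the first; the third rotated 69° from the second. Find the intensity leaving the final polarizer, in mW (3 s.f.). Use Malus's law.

By Malus's law, I₁ = 499 mW · cos²(33°) = 351 mW.
I₂ = I₁ · cos²(82°) = 351 · 0.01937 = 6.798 mW.
I₃ = I₂ · cos²(69°) = 6.798 · 0.1284 = 0.8731 mW.

I ≈ 0.873 mW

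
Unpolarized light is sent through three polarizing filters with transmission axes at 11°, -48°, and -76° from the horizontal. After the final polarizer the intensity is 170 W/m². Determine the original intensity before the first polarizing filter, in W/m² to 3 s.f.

I₀ ≈ 1640 W/m²

Unpolarized light through the first polarizer → I₁ = ½ I₀, now polarized at 11°.
I₂ = I₁ cos²(-48° − 11°) = 0.5 I₀ · cos²(59°) = 0.1326 I₀.
I₃ = I₂ cos²(-76° + 48°) = 0.1326 I₀ · cos²(28°) = 0.1034 I₀.
So 170 W/m² = 0.1034 I₀, giving I₀ = 170/0.1034 = 1644 W/m².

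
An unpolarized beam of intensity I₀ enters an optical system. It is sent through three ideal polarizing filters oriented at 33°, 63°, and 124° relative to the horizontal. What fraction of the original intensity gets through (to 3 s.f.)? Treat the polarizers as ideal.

≈ 0.0881 I₀

Unpolarized light through the first polarizer → I₁ = ½ I₀, now polarized at 33°.
I₂ = I₁ cos²(63° − 33°) = 0.5 I₀ · cos²(30°) = 0.375 I₀.
I₃ = I₂ cos²(124° − 63°) = 0.375 I₀ · cos²(61°) = 0.08814 I₀.
Transmitted fraction = 0.08814.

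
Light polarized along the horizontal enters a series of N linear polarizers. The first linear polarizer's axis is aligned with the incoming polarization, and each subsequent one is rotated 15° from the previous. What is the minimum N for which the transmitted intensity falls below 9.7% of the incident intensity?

N = 35

First polarizer is aligned with the polarization: full transmission.
Each further stage multiplies by cos²(15°) = 0.933.
After N polarizers: T = 0.933^(N−1). Require T < 0.097 ⇒ N−1 > ln(0.097)/ln(0.933) = 33.65, so N−1 ≥ 34 and N = 35.
Check: N=35 gives T = 0.09466 < 0.097; N=34 gives T = 0.1015.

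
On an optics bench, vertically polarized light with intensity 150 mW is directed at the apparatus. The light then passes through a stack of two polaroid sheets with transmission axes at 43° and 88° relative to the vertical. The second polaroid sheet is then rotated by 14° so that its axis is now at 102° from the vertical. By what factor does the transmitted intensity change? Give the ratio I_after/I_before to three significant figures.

I_new/I_old ≈ 0.531

Before rotation:
By Malus's law, I₁ = I₀ cos²(43° − 0°) = I₀ cos²(43°) = 0.5349 I₀.
I₂ = I₁ cos²(88° − 43°) = 0.5349 I₀ · cos²(45°) = 0.2674 I₀.
After rotation:
I₁ = I₀ cos²(43° − 0°) = I₀ cos²(43°) = 0.5349 I₀.
I₂ = I₁ cos²(102° − 43°) = 0.5349 I₀ · cos²(59°) = 0.1419 I₀.
Ratio = 0.1419 / 0.2674 = 0.5305.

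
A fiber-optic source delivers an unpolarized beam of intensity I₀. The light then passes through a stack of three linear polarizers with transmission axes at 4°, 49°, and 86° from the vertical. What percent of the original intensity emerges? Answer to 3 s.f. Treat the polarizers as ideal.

≈ 15.9%

Unpolarized light through the first polarizer → I₁ = ½ I₀, now polarized at 4°.
I₂ = I₁ cos²(49° − 4°) = 0.5 I₀ · cos²(45°) = 0.25 I₀.
I₃ = I₂ cos²(86° − 49°) = 0.25 I₀ · cos²(37°) = 0.1595 I₀.
That is 15.95% of the incident intensity.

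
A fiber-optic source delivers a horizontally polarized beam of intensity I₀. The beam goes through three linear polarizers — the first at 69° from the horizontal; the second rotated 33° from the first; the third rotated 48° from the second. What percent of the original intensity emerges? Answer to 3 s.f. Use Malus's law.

By Malus's law, I₁ = I₀ cos²(69° − 0°) = I₀ cos²(69°) = 0.1284 I₀.
I₂ = I₁ cos²(33°) = 0.1284 · 0.7034 I₀ = 0.09033 I₀.
I₃ = I₂ cos²(48°) = 0.09033 · 0.4477 I₀ = 0.04044 I₀.
That is 4.044% of the incident intensity.

≈ 4.04%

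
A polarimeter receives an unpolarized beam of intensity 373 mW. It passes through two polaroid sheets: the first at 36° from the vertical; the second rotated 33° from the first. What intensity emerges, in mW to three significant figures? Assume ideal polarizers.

I ≈ 131 mW

Unpolarized light through the first polarizer → I₁ = 373 mW/2 = 186.5 mW, polarized at 36°.
I₂ = I₁ · cos²(33°) = 186.5 · 0.7034 = 131.2 mW.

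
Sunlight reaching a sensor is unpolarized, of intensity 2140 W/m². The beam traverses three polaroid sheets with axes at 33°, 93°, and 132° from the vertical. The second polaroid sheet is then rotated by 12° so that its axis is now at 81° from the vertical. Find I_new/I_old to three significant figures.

I_new/I_old ≈ 1.17

Before rotation:
Unpolarized light through the first polarizer → I₁ = ½ I₀, now polarized at 33°.
I₂ = I₁ cos²(93° − 33°) = 0.5 I₀ · cos²(60°) = 0.125 I₀.
I₃ = I₂ cos²(132° − 93°) = 0.125 I₀ · cos²(39°) = 0.07549 I₀.
After rotation:
Unpolarized light through the first polarizer → I₁ = ½ I₀, now polarized at 33°.
I₂ = I₁ cos²(81° − 33°) = 0.5 I₀ · cos²(48°) = 0.2239 I₀.
I₃ = I₂ cos²(132° − 81°) = 0.2239 I₀ · cos²(51°) = 0.08866 I₀.
Ratio = 0.08866 / 0.07549 = 1.174.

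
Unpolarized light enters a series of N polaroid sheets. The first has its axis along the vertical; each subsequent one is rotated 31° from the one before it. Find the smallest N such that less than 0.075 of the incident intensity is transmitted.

First polarizer halves the unpolarized light: factor 1/2.
Each further stage multiplies by cos²(31°) = 0.7347.
After N polarizers: T = 0.5·0.7347^(N−1). Require T < 0.075 ⇒ N−1 > ln(0.075/0.5)/ln(0.7347) = 6.15, so N−1 ≥ 7 and N = 8.
Check: N=8 gives T = 0.05779 < 0.075; N=7 gives T = 0.07866.

N = 8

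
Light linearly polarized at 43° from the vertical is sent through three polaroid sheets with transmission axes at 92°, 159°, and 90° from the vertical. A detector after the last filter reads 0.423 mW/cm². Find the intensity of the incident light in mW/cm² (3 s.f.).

By Malus's law, I₁ = I₀ cos²(92° − 43°) = I₀ cos²(49°) = 0.4304 I₀.
I₂ = I₁ cos²(159° − 92°) = 0.4304 I₀ · cos²(67°) = 0.06571 I₀.
I₃ = I₂ cos²(90° − 159°) = 0.06571 I₀ · cos²(69°) = 0.008439 I₀.
So 0.423 mW/cm² = 0.008439 I₀, giving I₀ = 0.423/0.008439 = 50.12 mW/cm².

I₀ ≈ 50.1 mW/cm²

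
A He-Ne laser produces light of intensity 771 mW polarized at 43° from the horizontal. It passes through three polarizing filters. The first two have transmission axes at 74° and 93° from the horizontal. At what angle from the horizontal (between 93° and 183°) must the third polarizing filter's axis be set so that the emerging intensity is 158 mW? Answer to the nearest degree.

θ ≈ 149°

I₁ = I₀ cos²(74° − 43°) = I₀ cos²(31°) = 0.7347 I₀.
I₂ = I₁ cos²(93° − 74°) = 0.7347 I₀ · cos²(19°) = 0.6569 I₀.
Target fraction: 158 / 771 mW = 0.2049 of I₀.
Need I₃/I₀ = 0.2049, so cos²(θ − 93°) = 0.2049 / 0.6569 = 0.312.
θ − 93° = arccos(√0.312) = 56.0°, giving θ ≈ 93 + 56.0 = 149.0°.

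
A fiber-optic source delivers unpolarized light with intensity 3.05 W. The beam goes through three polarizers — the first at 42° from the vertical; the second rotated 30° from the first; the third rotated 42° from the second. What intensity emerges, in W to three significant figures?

I ≈ 0.632 W

Unpolarized light through the first polarizer → I₁ = 3.05 W/2 = 1.525 W, polarized at 42°.
I₂ = I₁ · cos²(30°) = 1.525 · 0.75 = 1.144 W.
I₃ = I₂ · cos²(42°) = 1.144 · 0.5523 = 0.6317 W.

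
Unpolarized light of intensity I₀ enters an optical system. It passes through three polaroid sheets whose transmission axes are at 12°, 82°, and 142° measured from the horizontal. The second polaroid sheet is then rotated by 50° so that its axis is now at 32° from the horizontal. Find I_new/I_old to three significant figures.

Before rotation:
Unpolarized light through the first polarizer → I₁ = ½ I₀, now polarized at 12°.
I₂ = I₁ cos²(82° − 12°) = 0.5 I₀ · cos²(70°) = 0.05849 I₀.
I₃ = I₂ cos²(142° − 82°) = 0.05849 I₀ · cos²(60°) = 0.01462 I₀.
After rotation:
Unpolarized light through the first polarizer → I₁ = ½ I₀, now polarized at 12°.
I₂ = I₁ cos²(32° − 12°) = 0.5 I₀ · cos²(20°) = 0.4415 I₀.
Angle between axes 2 and 3: 70°. I₃ = 0.4415 I₀ · cos²(70°) = 0.05165 I₀.
Ratio = 0.05165 / 0.01462 = 3.532.

I_new/I_old ≈ 3.53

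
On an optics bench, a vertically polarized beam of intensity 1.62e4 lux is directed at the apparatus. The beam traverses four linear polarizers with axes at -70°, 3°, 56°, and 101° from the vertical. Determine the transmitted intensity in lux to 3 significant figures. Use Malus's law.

By Malus's law, I₁ = 1.62e4 lux · cos²(70°) = 1895 lux.
I₂ = I₁ · cos²(73°) = 1895 · 0.08548 = 162 lux.
I₃ = I₂ · cos²(53°) = 162 · 0.3622 = 58.67 lux.
I₄ = I₃ · cos²(45°) = 58.67 · 0.5 = 29.33 lux.

I ≈ 29.3 lux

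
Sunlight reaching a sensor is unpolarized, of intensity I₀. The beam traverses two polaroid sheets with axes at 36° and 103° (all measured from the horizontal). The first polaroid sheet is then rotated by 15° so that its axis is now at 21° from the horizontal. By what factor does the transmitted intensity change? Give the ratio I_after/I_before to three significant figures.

I_new/I_old ≈ 0.127

Before rotation:
Unpolarized light through the first polarizer → I₁ = ½ I₀, now polarized at 36°.
I₂ = I₁ cos²(103° − 36°) = 0.5 I₀ · cos²(67°) = 0.07634 I₀.
After rotation:
Unpolarized light through the first polarizer → I₁ = ½ I₀, now polarized at 21°.
I₂ = I₁ cos²(103° − 21°) = 0.5 I₀ · cos²(82°) = 0.009685 I₀.
Ratio = 0.009685 / 0.07634 = 0.1269.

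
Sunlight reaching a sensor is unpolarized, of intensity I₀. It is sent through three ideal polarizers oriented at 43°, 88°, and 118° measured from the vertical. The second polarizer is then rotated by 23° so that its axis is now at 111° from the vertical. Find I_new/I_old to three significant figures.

Before rotation:
Unpolarized light through the first polarizer → I₁ = ½ I₀, now polarized at 43°.
I₂ = I₁ cos²(88° − 43°) = 0.5 I₀ · cos²(45°) = 0.25 I₀.
I₃ = I₂ cos²(118° − 88°) = 0.25 I₀ · cos²(30°) = 0.1875 I₀.
After rotation:
Unpolarized light through the first polarizer → I₁ = ½ I₀, now polarized at 43°.
I₂ = I₁ cos²(111° − 43°) = 0.5 I₀ · cos²(68°) = 0.07017 I₀.
I₃ = I₂ cos²(118° − 111°) = 0.07017 I₀ · cos²(7°) = 0.06912 I₀.
Ratio = 0.06912 / 0.1875 = 0.3687.

I_new/I_old ≈ 0.369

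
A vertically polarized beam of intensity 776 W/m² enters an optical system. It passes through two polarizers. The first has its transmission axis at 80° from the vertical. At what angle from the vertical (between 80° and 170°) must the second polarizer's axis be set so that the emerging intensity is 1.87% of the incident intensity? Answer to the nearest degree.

By Malus's law, I₁ = I₀ cos²(80° − 0°) = I₀ cos²(80°) = 0.03015 I₀.
Need I₂/I₀ = 0.0187, so cos²(θ − 80°) = 0.0187 / 0.03015 = 0.6202.
θ − 80° = arccos(√0.6202) = 38.0°, giving θ ≈ 80 + 38.0 = 118.0°.

θ ≈ 118°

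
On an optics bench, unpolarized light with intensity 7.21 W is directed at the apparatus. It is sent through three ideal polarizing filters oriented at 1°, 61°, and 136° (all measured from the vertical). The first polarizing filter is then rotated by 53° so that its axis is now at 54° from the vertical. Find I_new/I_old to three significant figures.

Before rotation:
Unpolarized light through the first polarizer → I₁ = ½ I₀, now polarized at 1°.
I₂ = I₁ cos²(61° − 1°) = 0.5 I₀ · cos²(60°) = 0.125 I₀.
I₃ = I₂ cos²(136° − 61°) = 0.125 I₀ · cos²(75°) = 0.008373 I₀.
After rotation:
Unpolarized light through the first polarizer → I₁ = ½ I₀, now polarized at 54°.
I₂ = I₁ cos²(61° − 54°) = 0.5 I₀ · cos²(7°) = 0.4926 I₀.
I₃ = I₂ cos²(136° − 61°) = 0.4926 I₀ · cos²(75°) = 0.033 I₀.
Ratio = 0.033 / 0.008373 = 3.941.

I_new/I_old ≈ 3.94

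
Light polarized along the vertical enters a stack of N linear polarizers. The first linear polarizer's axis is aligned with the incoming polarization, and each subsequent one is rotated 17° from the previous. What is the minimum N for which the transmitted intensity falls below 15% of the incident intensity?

First polarizer is aligned with the polarization: full transmission.
Each further stage multiplies by cos²(17°) = 0.9145.
After N polarizers: T = 0.9145^(N−1). Require T < 0.15 ⇒ N−1 > ln(0.15)/ln(0.9145) = 21.23, so N−1 ≥ 22 and N = 23.
Check: N=23 gives T = 0.14 < 0.15; N=22 gives T = 0.1531.

N = 23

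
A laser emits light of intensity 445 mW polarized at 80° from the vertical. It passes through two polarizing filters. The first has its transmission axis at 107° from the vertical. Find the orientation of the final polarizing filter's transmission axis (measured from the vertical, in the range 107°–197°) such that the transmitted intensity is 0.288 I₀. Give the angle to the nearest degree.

I₁ = I₀ cos²(107° − 80°) = I₀ cos²(27°) = 0.7939 I₀.
Need I₂/I₀ = 0.288, so cos²(θ − 107°) = 0.288 / 0.7939 = 0.3628.
θ − 107° = arccos(√0.3628) = 53.0°, giving θ ≈ 107 + 53.0 = 160.0°.

θ ≈ 160°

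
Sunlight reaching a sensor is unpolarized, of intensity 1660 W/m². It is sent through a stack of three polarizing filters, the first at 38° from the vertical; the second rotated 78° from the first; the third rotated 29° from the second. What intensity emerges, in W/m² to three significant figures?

Unpolarized light through the first polarizer → I₁ = 1660 W/m²/2 = 830 W/m², polarized at 38°.
I₂ = I₁ · cos²(78°) = 830 · 0.04323 = 35.88 W/m².
I₃ = I₂ · cos²(29°) = 35.88 · 0.765 = 27.45 W/m².

I ≈ 27.4 W/m²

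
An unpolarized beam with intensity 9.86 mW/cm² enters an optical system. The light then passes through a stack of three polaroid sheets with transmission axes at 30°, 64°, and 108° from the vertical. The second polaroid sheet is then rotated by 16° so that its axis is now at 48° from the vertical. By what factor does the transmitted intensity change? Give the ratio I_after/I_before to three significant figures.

Before rotation:
Unpolarized light through the first polarizer → I₁ = ½ I₀, now polarized at 30°.
I₂ = I₁ cos²(64° − 30°) = 0.5 I₀ · cos²(34°) = 0.3437 I₀.
I₃ = I₂ cos²(108° − 64°) = 0.3437 I₀ · cos²(44°) = 0.1778 I₀.
After rotation:
Unpolarized light through the first polarizer → I₁ = ½ I₀, now polarized at 30°.
I₂ = I₁ cos²(48° − 30°) = 0.5 I₀ · cos²(18°) = 0.4523 I₀.
I₃ = I₂ cos²(108° − 48°) = 0.4523 I₀ · cos²(60°) = 0.1131 I₀.
Ratio = 0.1131 / 0.1778 = 0.6358.

I_new/I_old ≈ 0.636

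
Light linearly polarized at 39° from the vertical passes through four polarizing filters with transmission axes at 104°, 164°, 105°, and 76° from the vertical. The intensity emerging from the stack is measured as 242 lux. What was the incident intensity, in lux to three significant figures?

I₁ = I₀ cos²(104° − 39°) = I₀ cos²(65°) = 0.1786 I₀.
I₂ = I₁ cos²(164° − 104°) = 0.1786 I₀ · cos²(60°) = 0.04465 I₀.
I₃ = I₂ cos²(105° − 164°) = 0.04465 I₀ · cos²(59°) = 0.01184 I₀.
I₄ = I₃ cos²(76° − 105°) = 0.01184 I₀ · cos²(29°) = 0.009061 I₀.
So 242 lux = 0.009061 I₀, giving I₀ = 242/0.009061 = 2.671e+04 lux.

I₀ ≈ 2.67e4 lux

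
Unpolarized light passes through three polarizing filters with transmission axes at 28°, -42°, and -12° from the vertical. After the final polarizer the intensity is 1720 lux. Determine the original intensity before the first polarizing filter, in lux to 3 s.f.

I₀ ≈ 3.92e4 lux

Unpolarized light through the first polarizer → I₁ = ½ I₀, now polarized at 28°.
I₂ = I₁ cos²(-42° − 28°) = 0.5 I₀ · cos²(70°) = 0.05849 I₀.
I₃ = I₂ cos²(-12° + 42°) = 0.05849 I₀ · cos²(30°) = 0.04387 I₀.
So 1720 lux = 0.04387 I₀, giving I₀ = 1720/0.04387 = 3.921e+04 lux.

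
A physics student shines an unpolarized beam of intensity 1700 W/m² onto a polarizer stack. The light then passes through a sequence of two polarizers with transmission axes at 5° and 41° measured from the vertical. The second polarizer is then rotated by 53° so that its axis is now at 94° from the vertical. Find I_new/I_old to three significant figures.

I_new/I_old ≈ 0.000465

Before rotation:
Unpolarized light through the first polarizer → I₁ = ½ I₀, now polarized at 5°.
I₂ = I₁ cos²(41° − 5°) = 0.5 I₀ · cos²(36°) = 0.3273 I₀.
After rotation:
Unpolarized light through the first polarizer → I₁ = ½ I₀, now polarized at 5°.
I₂ = I₁ cos²(94° − 5°) = 0.5 I₀ · cos²(89°) = 0.0001523 I₀.
Ratio = 0.0001523 / 0.3273 = 0.0004654.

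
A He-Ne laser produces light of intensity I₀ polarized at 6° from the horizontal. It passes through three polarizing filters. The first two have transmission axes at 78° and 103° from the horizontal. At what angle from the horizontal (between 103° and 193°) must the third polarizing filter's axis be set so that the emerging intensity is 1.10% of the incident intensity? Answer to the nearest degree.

By Malus's law, I₁ = I₀ cos²(78° − 6°) = I₀ cos²(72°) = 0.09549 I₀.
I₂ = I₁ cos²(103° − 78°) = 0.09549 I₀ · cos²(25°) = 0.07844 I₀.
Need I₃/I₀ = 0.011, so cos²(θ − 103°) = 0.011 / 0.07844 = 0.1402.
θ − 103° = arccos(√0.1402) = 68.0°, giving θ ≈ 103 + 68.0 = 171.0°.

θ ≈ 171°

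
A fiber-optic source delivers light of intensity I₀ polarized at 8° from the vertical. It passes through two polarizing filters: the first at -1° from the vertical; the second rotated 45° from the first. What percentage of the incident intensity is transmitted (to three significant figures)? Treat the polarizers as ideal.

≈ 48.8%

I₁ = I₀ cos²(-1° − 8°) = I₀ cos²(9°) = 0.9755 I₀.
I₂ = I₁ cos²(45°) = 0.9755 · 0.5 I₀ = 0.4878 I₀.
That is 48.78% of the incident intensity.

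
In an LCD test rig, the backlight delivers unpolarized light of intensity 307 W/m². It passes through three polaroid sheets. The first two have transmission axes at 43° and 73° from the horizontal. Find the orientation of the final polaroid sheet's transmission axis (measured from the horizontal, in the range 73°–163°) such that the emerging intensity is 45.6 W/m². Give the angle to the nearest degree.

Unpolarized light through the first polarizer → I₁ = ½ I₀, now polarized at 43°.
I₂ = I₁ cos²(73° − 43°) = 0.5 I₀ · cos²(30°) = 0.375 I₀.
Target fraction: 45.6 / 307 W/m² = 0.1485 of I₀.
Need I₃/I₀ = 0.1485, so cos²(θ − 73°) = 0.1485 / 0.375 = 0.3961.
θ − 73° = arccos(√0.3961) = 51.0°, giving θ ≈ 73 + 51.0 = 124.0°.

θ ≈ 124°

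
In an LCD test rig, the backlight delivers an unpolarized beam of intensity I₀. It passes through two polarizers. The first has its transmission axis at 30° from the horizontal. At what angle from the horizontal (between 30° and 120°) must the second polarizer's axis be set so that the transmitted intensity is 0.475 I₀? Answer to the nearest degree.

Unpolarized light through the first polarizer → I₁ = ½ I₀, now polarized at 30°.
Need I₂/I₀ = 0.475, so cos²(θ − 30°) = 0.475 / 0.5 = 0.95.
θ − 30° = arccos(√0.95) = 12.9°, giving θ ≈ 30 + 12.9 = 42.9°.

θ ≈ 43°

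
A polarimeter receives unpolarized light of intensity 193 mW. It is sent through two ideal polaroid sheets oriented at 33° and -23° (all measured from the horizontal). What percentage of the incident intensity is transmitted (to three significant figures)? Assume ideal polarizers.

Unpolarized light through the first polarizer → I₁ = 193 mW/2 = 96.5 mW, polarized at 33°.
I₂ = I₁ · cos²(56°) = 96.5 · 0.3127 = 30.18 mW.
That is 15.63% of the incident intensity.

≈ 15.6%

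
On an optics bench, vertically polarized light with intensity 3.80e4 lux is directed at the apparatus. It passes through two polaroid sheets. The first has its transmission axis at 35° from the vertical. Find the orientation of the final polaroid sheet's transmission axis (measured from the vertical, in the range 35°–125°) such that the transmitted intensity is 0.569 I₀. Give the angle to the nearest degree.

By Malus's law, I₁ = I₀ cos²(35° − 0°) = I₀ cos²(35°) = 0.671 I₀.
Need I₂/I₀ = 0.569, so cos²(θ − 35°) = 0.569 / 0.671 = 0.848.
θ − 35° = arccos(√0.848) = 22.9°, giving θ ≈ 35 + 22.9 = 57.9°.

θ ≈ 58°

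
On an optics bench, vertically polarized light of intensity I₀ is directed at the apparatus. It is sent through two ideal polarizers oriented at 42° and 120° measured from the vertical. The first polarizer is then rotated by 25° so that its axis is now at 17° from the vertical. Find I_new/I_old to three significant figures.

I_new/I_old ≈ 1.94

Before rotation:
I₁ = I₀ cos²(42° − 0°) = I₀ cos²(42°) = 0.5523 I₀.
I₂ = I₁ cos²(120° − 42°) = 0.5523 I₀ · cos²(78°) = 0.02387 I₀.
After rotation:
I₁ = I₀ cos²(17° − 0°) = I₀ cos²(17°) = 0.9145 I₀.
Angle between axes 1 and 2: 77°. I₂ = 0.9145 I₀ · cos²(77°) = 0.04628 I₀.
Ratio = 0.04628 / 0.02387 = 1.938.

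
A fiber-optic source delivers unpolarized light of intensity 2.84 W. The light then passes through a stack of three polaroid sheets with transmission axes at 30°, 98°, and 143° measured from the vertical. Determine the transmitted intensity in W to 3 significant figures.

Unpolarized light through the first polarizer → I₁ = 2.84 W/2 = 1.42 W, polarized at 30°.
I₂ = I₁ · cos²(68°) = 1.42 · 0.1403 = 0.1993 W.
I₃ = I₂ · cos²(45°) = 0.1993 · 0.5 = 0.09963 W.

I ≈ 0.0996 W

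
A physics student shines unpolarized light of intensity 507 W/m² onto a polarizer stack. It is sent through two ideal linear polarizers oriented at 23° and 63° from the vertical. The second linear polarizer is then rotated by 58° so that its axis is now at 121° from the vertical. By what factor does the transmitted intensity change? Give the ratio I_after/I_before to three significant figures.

I_new/I_old ≈ 0.0330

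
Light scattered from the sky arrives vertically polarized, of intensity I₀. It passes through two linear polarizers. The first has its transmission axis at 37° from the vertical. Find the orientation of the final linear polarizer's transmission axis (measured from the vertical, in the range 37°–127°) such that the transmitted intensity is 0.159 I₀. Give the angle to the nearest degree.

I₁ = I₀ cos²(37° − 0°) = I₀ cos²(37°) = 0.6378 I₀.
Need I₂/I₀ = 0.159, so cos²(θ − 37°) = 0.159 / 0.6378 = 0.2493.
θ − 37° = arccos(√0.2493) = 60.0°, giving θ ≈ 37 + 60.0 = 97.0°.

θ ≈ 97°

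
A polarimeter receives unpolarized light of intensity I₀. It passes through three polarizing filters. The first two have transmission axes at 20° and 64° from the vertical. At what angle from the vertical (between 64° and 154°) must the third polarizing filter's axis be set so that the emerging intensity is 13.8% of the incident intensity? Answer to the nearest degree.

Unpolarized light through the first polarizer → I₁ = ½ I₀, now polarized at 20°.
I₂ = I₁ cos²(64° − 20°) = 0.5 I₀ · cos²(44°) = 0.2587 I₀.
Need I₃/I₀ = 0.138, so cos²(θ − 64°) = 0.138 / 0.2587 = 0.5334.
θ − 64° = arccos(√0.5334) = 43.1°, giving θ ≈ 64 + 43.1 = 107.1°.

θ ≈ 107°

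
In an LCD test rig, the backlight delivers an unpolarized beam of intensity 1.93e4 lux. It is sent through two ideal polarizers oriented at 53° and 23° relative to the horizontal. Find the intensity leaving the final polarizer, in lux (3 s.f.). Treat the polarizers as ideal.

I ≈ 7240 lux

Unpolarized light through the first polarizer → I₁ = 1.93e4 lux/2 = 9650 lux, polarized at 53°.
I₂ = I₁ · cos²(30°) = 9650 · 0.75 = 7238 lux.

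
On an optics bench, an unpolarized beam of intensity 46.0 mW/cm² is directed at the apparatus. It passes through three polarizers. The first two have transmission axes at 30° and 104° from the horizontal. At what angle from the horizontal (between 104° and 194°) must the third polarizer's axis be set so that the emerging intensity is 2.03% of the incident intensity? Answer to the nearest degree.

θ ≈ 147°

Unpolarized light through the first polarizer → I₁ = ½ I₀, now polarized at 30°.
I₂ = I₁ cos²(104° − 30°) = 0.5 I₀ · cos²(74°) = 0.03799 I₀.
Need I₃/I₀ = 0.0203, so cos²(θ − 104°) = 0.0203 / 0.03799 = 0.5344.
θ − 104° = arccos(√0.5344) = 43.0°, giving θ ≈ 104 + 43.0 = 147.0°.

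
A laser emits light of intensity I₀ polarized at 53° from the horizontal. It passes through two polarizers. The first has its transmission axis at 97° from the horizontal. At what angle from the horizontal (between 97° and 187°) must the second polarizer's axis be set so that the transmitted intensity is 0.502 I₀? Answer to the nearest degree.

I₁ = I₀ cos²(97° − 53°) = I₀ cos²(44°) = 0.5174 I₀.
Need I₂/I₀ = 0.502, so cos²(θ − 97°) = 0.502 / 0.5174 = 0.9701.
θ − 97° = arccos(√0.9701) = 10.0°, giving θ ≈ 97 + 10.0 = 107.0°.

θ ≈ 107°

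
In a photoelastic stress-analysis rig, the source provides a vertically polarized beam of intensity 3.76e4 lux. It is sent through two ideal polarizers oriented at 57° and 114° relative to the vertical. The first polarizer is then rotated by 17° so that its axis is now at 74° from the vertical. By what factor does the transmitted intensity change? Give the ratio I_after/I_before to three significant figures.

I_new/I_old ≈ 0.507

Before rotation:
By Malus's law, I₁ = I₀ cos²(57° − 0°) = I₀ cos²(57°) = 0.2966 I₀.
I₂ = I₁ cos²(114° − 57°) = 0.2966 I₀ · cos²(57°) = 0.08799 I₀.
After rotation:
I₁ = I₀ cos²(74° − 0°) = I₀ cos²(74°) = 0.07598 I₀.
I₂ = I₁ cos²(114° − 74°) = 0.07598 I₀ · cos²(40°) = 0.04458 I₀.
Ratio = 0.04458 / 0.08799 = 0.5067.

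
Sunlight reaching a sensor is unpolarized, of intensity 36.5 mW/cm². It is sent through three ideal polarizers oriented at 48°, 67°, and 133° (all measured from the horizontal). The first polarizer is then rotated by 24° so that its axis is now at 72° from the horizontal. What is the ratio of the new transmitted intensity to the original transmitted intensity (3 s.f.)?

I_new/I_old ≈ 1.11

Before rotation:
Unpolarized light through the first polarizer → I₁ = ½ I₀, now polarized at 48°.
I₂ = I₁ cos²(67° − 48°) = 0.5 I₀ · cos²(19°) = 0.447 I₀.
I₃ = I₂ cos²(133° − 67°) = 0.447 I₀ · cos²(66°) = 0.07395 I₀.
After rotation:
Unpolarized light through the first polarizer → I₁ = ½ I₀, now polarized at 72°.
I₂ = I₁ cos²(67° − 72°) = 0.5 I₀ · cos²(5°) = 0.4962 I₀.
I₃ = I₂ cos²(133° − 67°) = 0.4962 I₀ · cos²(66°) = 0.08209 I₀.
Ratio = 0.08209 / 0.07395 = 1.11.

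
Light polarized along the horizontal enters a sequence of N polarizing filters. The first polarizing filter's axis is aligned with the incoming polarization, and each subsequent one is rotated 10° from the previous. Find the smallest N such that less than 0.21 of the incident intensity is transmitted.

First polarizer is aligned with the polarization: full transmission.
Each further stage multiplies by cos²(10°) = 0.9698.
After N polarizers: T = 0.9698^(N−1). Require T < 0.21 ⇒ N−1 > ln(0.21)/ln(0.9698) = 50.97, so N−1 ≥ 51 and N = 52.
Check: N=52 gives T = 0.2098 < 0.21; N=51 gives T = 0.2163.

N = 52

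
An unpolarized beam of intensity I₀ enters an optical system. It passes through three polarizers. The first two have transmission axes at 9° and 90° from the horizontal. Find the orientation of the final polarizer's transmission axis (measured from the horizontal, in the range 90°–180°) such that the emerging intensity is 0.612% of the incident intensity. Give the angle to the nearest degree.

θ ≈ 135°

Unpolarized light through the first polarizer → I₁ = ½ I₀, now polarized at 9°.
I₂ = I₁ cos²(90° − 9°) = 0.5 I₀ · cos²(81°) = 0.01224 I₀.
Need I₃/I₀ = 0.00612, so cos²(θ − 90°) = 0.00612 / 0.01224 = 0.5002.
θ − 90° = arccos(√0.5002) = 45.0°, giving θ ≈ 90 + 45.0 = 135.0°.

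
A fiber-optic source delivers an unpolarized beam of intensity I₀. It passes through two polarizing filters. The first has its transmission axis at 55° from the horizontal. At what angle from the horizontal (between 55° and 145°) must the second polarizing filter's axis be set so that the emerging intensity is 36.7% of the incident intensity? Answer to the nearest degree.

θ ≈ 86°

Unpolarized light through the first polarizer → I₁ = ½ I₀, now polarized at 55°.
Need I₂/I₀ = 0.367, so cos²(θ − 55°) = 0.367 / 0.5 = 0.734.
θ − 55° = arccos(√0.734) = 31.0°, giving θ ≈ 55 + 31.0 = 86.0°.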